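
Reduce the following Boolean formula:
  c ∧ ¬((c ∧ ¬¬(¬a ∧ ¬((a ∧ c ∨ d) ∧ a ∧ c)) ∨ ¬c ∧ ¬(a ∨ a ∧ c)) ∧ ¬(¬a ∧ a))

c ∧ a

c ∧ ¬((c ∧ ¬¬(¬a ∧ ¬((a ∧ c ∨ d) ∧ a ∧ c)) ∨ ¬c ∧ ¬(a ∨ a ∧ c)) ∧ ¬(¬a ∧ a))
= c ∧ ¬((c ∧ ¬(a ∨ (a ∧ c ∨ d) ∧ a ∧ c) ∨ ¬c ∧ ¬(a ∨ a ∧ c)) ∧ ¬(¬a ∧ a))   [De Morgan]
= c ∧ ¬((c ∧ ¬(a ∨ a ∧ c) ∨ ¬c ∧ ¬(a ∨ a ∧ c)) ∧ ¬(¬a ∧ a))   [absorption]
= c ∧ ¬(¬(a ∨ a ∧ c) ∧ ¬(¬a ∧ a))   [distribution]
= c ∧ ¬(¬a ∧ ¬(¬a ∧ a))   [absorption]
= c ∧ (a ∨ ¬a ∧ a)   [De Morgan]
= c ∧ a   [complement / identity]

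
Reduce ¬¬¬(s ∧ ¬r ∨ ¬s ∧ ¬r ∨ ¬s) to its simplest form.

r ∧ s

¬¬¬(s ∧ ¬r ∨ ¬s ∧ ¬r ∨ ¬s)
= ¬¬¬(¬r ∨ ¬s)   [distribution]
= ¬(¬r ∨ ¬s)   [double negation]
= r ∧ s   [De Morgan]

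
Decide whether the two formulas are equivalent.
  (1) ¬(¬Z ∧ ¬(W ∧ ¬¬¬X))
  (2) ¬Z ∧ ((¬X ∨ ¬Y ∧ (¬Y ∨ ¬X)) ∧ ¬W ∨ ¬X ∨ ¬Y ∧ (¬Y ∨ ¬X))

E1: ¬(¬Z ∧ ¬(W ∧ ¬¬¬X))
    = ¬(¬Z ∧ ¬(W ∧ ¬X))   — double negation
    = Z ∨ W ∧ ¬X   — De Morgan
E2: ¬Z ∧ ((¬X ∨ ¬Y ∧ (¬Y ∨ ¬X)) ∧ ¬W ∨ ¬X ∨ ¬Y ∧ (¬Y ∨ ¬X))
    = ¬Z ∧ (¬X ∨ ¬Y ∧ (¬Y ∨ ¬X))   — absorption
    = ¬Z ∧ (¬X ∨ ¬Y)   — absorption
These differ: at W=1, X=1, Y=1, Z=1, E1 = 1 but E2 = 0.

No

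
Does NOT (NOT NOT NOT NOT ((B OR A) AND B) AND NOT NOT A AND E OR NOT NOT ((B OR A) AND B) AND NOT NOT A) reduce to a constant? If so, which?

no

NOT (NOT NOT NOT NOT ((B OR A) AND B) AND NOT NOT A AND E OR NOT NOT ((B OR A) AND B) AND NOT NOT A)
= NOT (NOT NOT ((B OR A) AND B) AND NOT NOT A AND E OR NOT NOT ((B OR A) AND B) AND NOT NOT A)   [double negation]
= NOT (NOT NOT ((B OR A) AND B) AND NOT NOT A)   [absorption]
= NOT (NOT NOT B AND NOT NOT A)   [absorption]
= NOT B OR NOT A   [De Morgan]
This depends on A, B, so it is not a constant.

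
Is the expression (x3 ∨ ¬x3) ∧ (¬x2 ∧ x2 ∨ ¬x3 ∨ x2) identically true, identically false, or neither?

(x3 ∨ ¬x3) ∧ (¬x2 ∧ x2 ∨ ¬x3 ∨ x2)
= (x3 ∨ ¬x3) ∧ (¬x3 ∨ x2)   — complement / identity
= ¬x3 ∨ x2   — complement / identity
This depends on x2, x3, so it is not a constant.

neither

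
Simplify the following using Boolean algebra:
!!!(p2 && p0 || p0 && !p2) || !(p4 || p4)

!p0 || !p4

!!!(p2 && p0 || p0 && !p2) || !(p4 || p4)
= !!!p0 || !(p4 || p4)
= !p0 || !(p4 || p4)
= !p0 || !p4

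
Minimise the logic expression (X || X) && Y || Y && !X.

(X || X) && Y || Y && !X
= X && Y || Y && !X   (idempotence)
= Y   (distribution)

Y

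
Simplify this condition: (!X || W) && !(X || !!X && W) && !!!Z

!X && !Z

(!X || W) && !(X || !!X && W) && !!!Z
= (!X || W) && !(X || X && W) && !!!Z   (double negation)
= (!X || W) && !X && !!!Z   (absorption)
= !X && !!!Z   (absorption)
= !X && !Z   (double negation)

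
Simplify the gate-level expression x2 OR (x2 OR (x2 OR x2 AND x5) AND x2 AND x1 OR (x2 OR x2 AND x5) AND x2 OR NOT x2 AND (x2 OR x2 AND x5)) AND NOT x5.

x2 OR (x2 OR (x2 OR x2 AND x5) AND x2 AND x1 OR (x2 OR x2 AND x5) AND x2 OR NOT x2 AND (x2 OR x2 AND x5)) AND NOT x5
= x2 OR (x2 OR (x2 OR x2 AND x5) AND x2 OR NOT x2 AND (x2 OR x2 AND x5)) AND NOT x5   (absorption)
= x2 OR (x2 OR x2 OR x2 AND x5) AND NOT x5   (distribution)
= x2 OR (x2 OR x2) AND NOT x5   (absorption)
= x2 OR x2 AND NOT x5   (idempotence)
= x2   (absorption)

x2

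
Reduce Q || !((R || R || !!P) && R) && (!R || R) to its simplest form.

Q || !((R || R || !!P) && R) && (!R || R)
= Q || !((R || R || !!P) && R)
= Q || !((R || R || P) && R)
= Q || !((R || P) && R)
= Q || !R

Q || !R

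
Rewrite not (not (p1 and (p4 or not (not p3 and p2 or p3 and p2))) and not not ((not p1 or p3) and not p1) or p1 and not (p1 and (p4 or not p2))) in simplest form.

p1 and (p4 or not p2)

not (not (p1 and (p4 or not (not p3 and p2 or p3 and p2))) and not not ((not p1 or p3) and not p1) or p1 and not (p1 and (p4 or not p2)))
= not (not (p1 and (p4 or not (not p3 and p2 or p3 and p2))) and (not p1 or p3) and not p1 or p1 and not (p1 and (p4 or not p2)))   (double negation)
= not (not (p1 and (p4 or not p2)) and (not p1 or p3) and not p1 or p1 and not (p1 and (p4 or not p2)))   (distribution)
= not (not (p1 and (p4 or not p2)) and not p1 or p1 and not (p1 and (p4 or not p2)))   (absorption)
= not not (p1 and (p4 or not p2))   (distribution)
= p1 and (p4 or not p2)   (double negation)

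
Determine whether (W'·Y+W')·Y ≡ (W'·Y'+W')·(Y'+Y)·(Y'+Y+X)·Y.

E1: (W'·Y+W')·Y
    = W'·Y   (absorption)
E2: (W'·Y'+W')·(Y'+Y)·(Y'+Y+X)·Y
    = W'·(Y'+Y)·(Y'+Y+X)·Y   (absorption)
    = W'·(Y'+Y)·Y   (absorption)
    = W'·Y   (complement / identity)
Both reduce to W'·Y, so they are equivalent.

Yes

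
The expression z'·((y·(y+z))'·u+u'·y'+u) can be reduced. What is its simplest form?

z'·(y'+u)

z'·((y·(y+z))'·u+u'·y'+u)
= z'·(y'·u+u'·y'+u)
= z'·(y'+u)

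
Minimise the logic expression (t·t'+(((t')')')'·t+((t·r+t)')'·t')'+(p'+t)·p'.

(t·t'+(((t')')')'·t+((t·r+t)')'·t')'+(p'+t)·p'
= (t·t'+(((t')')')'·t+(t')'·t')'+(p'+t)·p'   — absorption
= (t·t'+(t')'·t+(t')'·t')'+(p'+t)·p'   — double negation
= (t·t'+(t')')'+(p'+t)·p'   — distribution
= ((t')')'+(p'+t)·p'   — complement / identity
= ((t')')'+p'   — absorption
= t'+p'   — double negation

t'+p'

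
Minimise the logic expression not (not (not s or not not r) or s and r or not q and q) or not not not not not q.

not s or not q

not (not (not s or not not r) or s and r or not q and q) or not not not not not q
= not (s and not r or s and r or not q and q) or not not not not not q
= not (s and not r or s and r) or not not not not not q
= not s or not not not not not q
= not s or not not not q
= not s or not q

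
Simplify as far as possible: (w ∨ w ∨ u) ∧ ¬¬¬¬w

(w ∨ w ∨ u) ∧ ¬¬¬¬w
= (w ∨ u) ∧ ¬¬¬¬w   — idempotence
= (w ∨ u) ∧ ¬¬w   — double negation
= (w ∨ u) ∧ w   — double negation
= w   — absorption

w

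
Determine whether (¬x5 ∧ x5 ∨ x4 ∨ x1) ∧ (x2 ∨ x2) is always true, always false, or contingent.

contingent

(¬x5 ∧ x5 ∨ x4 ∨ x1) ∧ (x2 ∨ x2)
= (¬x5 ∧ x5 ∨ x4 ∨ x1) ∧ x2   [idempotence]
= (x4 ∨ x1) ∧ x2   [complement / identity]
This depends on x1, x2, x4, so it is not a constant.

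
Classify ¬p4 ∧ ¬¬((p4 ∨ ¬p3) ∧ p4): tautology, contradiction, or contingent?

¬p4 ∧ ¬¬((p4 ∨ ¬p3) ∧ p4)
= ¬p4 ∧ ¬¬p4
= ¬p4 ∧ p4
= False

contradiction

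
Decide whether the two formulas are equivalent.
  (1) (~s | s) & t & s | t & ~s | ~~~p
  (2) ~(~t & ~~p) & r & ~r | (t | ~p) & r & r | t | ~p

Yes

E1: (~s | s) & t & s | t & ~s | ~~~p
    = (~s | s) & t & s | t & ~s | ~p   (double negation)
    = t & s | t & ~s | ~p   (complement / identity)
    = t | ~p   (distribution)
E2: ~(~t & ~~p) & r & ~r | (t | ~p) & r & r | t | ~p
    = (t | ~p) & r & ~r | (t | ~p) & r & r | t | ~p   (De Morgan)
    = (t | ~p) & r | t | ~p   (distribution)
    = t | ~p   (absorption)
Both reduce to t | ~p, so they are equivalent.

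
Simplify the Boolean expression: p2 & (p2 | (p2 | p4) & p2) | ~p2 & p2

p2 & (p2 | (p2 | p4) & p2) | ~p2 & p2
= p2 & (p2 | p2) | ~p2 & p2   [absorption]
= p2 & p2 | ~p2 & p2   [idempotence]
= p2   [distribution]

p2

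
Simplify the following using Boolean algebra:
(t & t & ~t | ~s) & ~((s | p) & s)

~s

(t & t & ~t | ~s) & ~((s | p) & s)
= (t & ~t | ~s) & ~((s | p) & s)   (idempotence)
= (t & ~t | ~s) & ~s   (absorption)
= ~s & ~s   (complement / identity)
= ~s   (idempotence)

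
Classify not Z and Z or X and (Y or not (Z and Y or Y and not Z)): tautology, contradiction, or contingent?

not Z and Z or X and (Y or not (Z and Y or Y and not Z))
= not Z and Z or X and (Y or not Y)   — distribution
= X and (Y or not Y)   — complement / identity
= X   — complement / identity
This depends on X, so it is not a constant.

contingent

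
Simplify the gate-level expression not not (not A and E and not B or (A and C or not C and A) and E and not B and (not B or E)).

E and not B

not not (not A and E and not B or (A and C or not C and A) and E and not B and (not B or E))
= not not (not A and E and not B or (A and C or not C and A) and E and not B)
= not not (not A and E and not B or A and E and not B)
= not A and E and not B or A and E and not B
= E and not B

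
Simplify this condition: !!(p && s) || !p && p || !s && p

!!(p && s) || !p && p || !s && p
= !!(p && s) || !s && p   — complement / identity
= p && s || !s && p   — double negation
= p   — distribution

p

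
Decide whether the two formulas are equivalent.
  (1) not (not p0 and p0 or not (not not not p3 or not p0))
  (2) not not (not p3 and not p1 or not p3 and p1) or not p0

Yes

E1: not (not p0 and p0 or not (not not not p3 or not p0))
    = not not (not not not p3 or not p0)   [complement / identity]
    = not not (not p3 or not p0)   [double negation]
    = not p3 or not p0   [double negation]
E2: not not (not p3 and not p1 or not p3 and p1) or not p0
    = not not not p3 or not p0   [distribution]
    = not p3 or not p0   [double negation]
Both reduce to not p3 or not p0, so they are equivalent.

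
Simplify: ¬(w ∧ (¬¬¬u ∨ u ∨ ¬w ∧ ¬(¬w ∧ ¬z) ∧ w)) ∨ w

True

¬(w ∧ (¬¬¬u ∨ u ∨ ¬w ∧ ¬(¬w ∧ ¬z) ∧ w)) ∨ w
= ¬(w ∧ (¬¬¬u ∨ u ∨ ¬w ∧ (w ∨ z) ∧ w)) ∨ w   (De Morgan)
= ¬(w ∧ (¬¬¬u ∨ u ∨ ¬w ∧ w)) ∨ w   (absorption)
= ¬(w ∧ (¬u ∨ u ∨ ¬w ∧ w)) ∨ w   (double negation)
= ¬(w ∧ (¬u ∨ u)) ∨ w   (complement / identity)
= ¬w ∨ w   (complement / identity)
= True   (complement)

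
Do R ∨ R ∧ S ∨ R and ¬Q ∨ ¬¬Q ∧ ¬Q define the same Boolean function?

E1: R ∨ R ∧ S ∨ R
    = R ∨ R
    = R
E2: ¬Q ∨ ¬¬Q ∧ ¬Q
    = ¬Q ∨ Q ∧ ¬Q
    = ¬Q
These differ: at Q=0, R=0, S=0, E1 = 0 but E2 = 1.

No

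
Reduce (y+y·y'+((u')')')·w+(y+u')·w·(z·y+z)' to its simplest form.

(y+y·y'+((u')')')·w+(y+u')·w·(z·y+z)'
= (y+y·y'+u')·w+(y+u')·w·(z·y+z)'   (double negation)
= (y+u')·w+(y+u')·w·(z·y+z)'   (complement / identity)
= (y+u')·w+(y+u')·w·z'   (absorption)
= (y+u')·w   (absorption)

(y+u')·w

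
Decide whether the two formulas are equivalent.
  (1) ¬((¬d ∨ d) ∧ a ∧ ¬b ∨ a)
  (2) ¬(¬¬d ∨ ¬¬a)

E1: ¬((¬d ∨ d) ∧ a ∧ ¬b ∨ a)
    = ¬(a ∧ ¬b ∨ a)   [complement / identity]
    = ¬a   [absorption]
E2: ¬(¬¬d ∨ ¬¬a)
    = ¬d ∧ ¬a   [De Morgan]
These differ: at a=0, b=1, d=1, E1 = 1 but E2 = 0.

No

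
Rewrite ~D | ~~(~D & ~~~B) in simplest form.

~D | ~~(~D & ~~~B)
= ~D | ~~(~D & ~B)
= ~D | ~D & ~B
= ~D

~D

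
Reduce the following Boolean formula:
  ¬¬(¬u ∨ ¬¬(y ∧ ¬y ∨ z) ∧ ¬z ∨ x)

¬¬(¬u ∨ ¬¬(y ∧ ¬y ∨ z) ∧ ¬z ∨ x)
= ¬¬(¬u ∨ ¬¬z ∧ ¬z ∨ x)
= ¬¬(¬u ∨ z ∧ ¬z ∨ x)
= ¬¬(¬u ∨ x)
= ¬u ∨ x

¬u ∨ x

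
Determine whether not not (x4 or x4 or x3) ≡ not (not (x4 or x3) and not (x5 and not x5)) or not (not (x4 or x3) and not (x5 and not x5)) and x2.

E1: not not (x4 or x4 or x3)
    = not not (x4 or x3)   (idempotence)
    = x4 or x3   (double negation)
E2: not (not (x4 or x3) and not (x5 and not x5)) or not (not (x4 or x3) and not (x5 and not x5)) and x2
    = not (not (x4 or x3) and not (x5 and not x5))   (absorption)
    = x4 or x3 or x5 and not x5   (De Morgan)
    = x4 or x3   (complement / identity)
Both reduce to x4 or x3, so they are equivalent.

Yes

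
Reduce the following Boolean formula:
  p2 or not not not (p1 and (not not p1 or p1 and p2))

p2 or not p1

p2 or not not not (p1 and (not not p1 or p1 and p2))
= p2 or not not not (p1 and (p1 or p1 and p2))   — double negation
= p2 or not not not (p1 and p1)   — absorption
= p2 or not not not p1   — idempotence
= p2 or not p1   — double negation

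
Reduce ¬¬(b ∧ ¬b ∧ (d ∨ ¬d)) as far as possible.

False

¬¬(b ∧ ¬b ∧ (d ∨ ¬d))
= b ∧ ¬b ∧ (d ∨ ¬d)   [double negation]
= b ∧ ¬b   [complement / identity]
= False   [complement]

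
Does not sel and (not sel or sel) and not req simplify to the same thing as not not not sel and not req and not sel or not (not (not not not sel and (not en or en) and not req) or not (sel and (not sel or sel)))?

E1: not sel and (not sel or sel) and not req
    = not sel and not req   (complement / identity)
E2: not not not sel and not req and not sel or not (not (not not not sel and (not en or en) and not req) or not (sel and (not sel or sel)))
    = not not not sel and not req and not sel or not (not (not not not sel and (not en or en) and not req) or not sel)   (complement / identity)
    = not not not sel and not req and not sel or not (not (not not not sel and not req) or not sel)   (complement / identity)
    = not not not sel and not req and not sel or not not not sel and not req and sel   (De Morgan)
    = not not not sel and not req   (distribution)
    = not sel and not req   (double negation)
Both reduce to not sel and not req, so they are equivalent.

Yes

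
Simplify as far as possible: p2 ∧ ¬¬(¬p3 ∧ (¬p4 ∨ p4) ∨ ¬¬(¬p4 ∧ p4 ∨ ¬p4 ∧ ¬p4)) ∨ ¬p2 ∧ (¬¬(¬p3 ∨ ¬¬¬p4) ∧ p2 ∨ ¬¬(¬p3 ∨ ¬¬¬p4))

p2 ∧ ¬¬(¬p3 ∧ (¬p4 ∨ p4) ∨ ¬¬(¬p4 ∧ p4 ∨ ¬p4 ∧ ¬p4)) ∨ ¬p2 ∧ (¬¬(¬p3 ∨ ¬¬¬p4) ∧ p2 ∨ ¬¬(¬p3 ∨ ¬¬¬p4))
= p2 ∧ ¬¬(¬p3 ∧ (¬p4 ∨ p4) ∨ ¬¬¬p4) ∨ ¬p2 ∧ (¬¬(¬p3 ∨ ¬¬¬p4) ∧ p2 ∨ ¬¬(¬p3 ∨ ¬¬¬p4))   [distribution]
= p2 ∧ ¬¬(¬p3 ∨ ¬¬¬p4) ∨ ¬p2 ∧ (¬¬(¬p3 ∨ ¬¬¬p4) ∧ p2 ∨ ¬¬(¬p3 ∨ ¬¬¬p4))   [complement / identity]
= p2 ∧ ¬¬(¬p3 ∨ ¬¬¬p4) ∨ ¬p2 ∧ ¬¬(¬p3 ∨ ¬¬¬p4)   [absorption]
= ¬¬(¬p3 ∨ ¬¬¬p4)   [distribution]
= ¬p3 ∨ ¬¬¬p4   [double negation]
= ¬p3 ∨ ¬p4   [double negation]

¬p3 ∨ ¬p4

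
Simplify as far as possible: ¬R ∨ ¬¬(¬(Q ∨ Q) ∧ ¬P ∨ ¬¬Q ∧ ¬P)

¬R ∨ ¬P

¬R ∨ ¬¬(¬(Q ∨ Q) ∧ ¬P ∨ ¬¬Q ∧ ¬P)
= ¬R ∨ ¬¬(¬Q ∧ ¬P ∨ ¬¬Q ∧ ¬P)
= ¬R ∨ ¬¬(¬Q ∧ ¬P ∨ Q ∧ ¬P)
= ¬R ∨ ¬Q ∧ ¬P ∨ Q ∧ ¬P
= ¬R ∨ (¬Q ∨ Q) ∧ ¬P
= ¬R ∨ ¬P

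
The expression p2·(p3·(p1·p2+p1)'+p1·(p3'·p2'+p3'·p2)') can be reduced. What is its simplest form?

p2·p3

p2·(p3·(p1·p2+p1)'+p1·(p3'·p2'+p3'·p2)')
= p2·(p3·p1'+p1·(p3'·p2'+p3'·p2)')   [absorption]
= p2·(p3·p1'+p1·(p3')')   [distribution]
= p2·(p3·p1'+p1·p3)   [double negation]
= p2·p3   [distribution]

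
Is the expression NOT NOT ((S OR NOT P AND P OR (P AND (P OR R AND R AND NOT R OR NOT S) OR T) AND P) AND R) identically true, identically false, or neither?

neither

NOT NOT ((S OR NOT P AND P OR (P AND (P OR R AND R AND NOT R OR NOT S) OR T) AND P) AND R)
= NOT NOT ((S OR NOT P AND P OR (P AND (P OR R AND NOT R OR NOT S) OR T) AND P) AND R)   [idempotence]
= NOT NOT ((S OR (P AND (P OR R AND NOT R OR NOT S) OR T) AND P) AND R)   [complement / identity]
= NOT NOT ((S OR (P AND (P OR NOT S) OR T) AND P) AND R)   [complement / identity]
= (S OR (P AND (P OR NOT S) OR T) AND P) AND R   [double negation]
= (S OR (P OR T) AND P) AND R   [absorption]
= (S OR P) AND R   [absorption]
This depends on P, R, S, so it is not a constant.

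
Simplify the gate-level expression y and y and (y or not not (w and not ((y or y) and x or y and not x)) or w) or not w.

y and y and (y or not not (w and not ((y or y) and x or y and not x)) or w) or not w
= y and y and (y or not not (w and not (y and x or y and not x)) or w) or not w   (idempotence)
= y and (y or not not (w and not (y and x or y and not x)) or w) or not w   (idempotence)
= y and (y or not not (w and not y) or w) or not w   (distribution)
= y and (y or w and not y or w) or not w   (double negation)
= y and (y or w) or not w   (absorption)
= y or not w   (absorption)

y or not w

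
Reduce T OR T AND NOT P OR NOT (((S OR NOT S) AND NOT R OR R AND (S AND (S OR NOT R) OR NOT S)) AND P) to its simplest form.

T OR T AND NOT P OR NOT (((S OR NOT S) AND NOT R OR R AND (S AND (S OR NOT R) OR NOT S)) AND P)
= T OR T AND NOT P OR NOT (((S OR NOT S) AND NOT R OR R AND (S OR NOT S)) AND P)   — absorption
= T OR T AND NOT P OR NOT ((S OR NOT S) AND P)   — distribution
= T OR T AND NOT P OR NOT P   — complement / identity
= T OR NOT P   — absorption

T OR NOT P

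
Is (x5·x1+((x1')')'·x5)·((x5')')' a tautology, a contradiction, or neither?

(x5·x1+((x1')')'·x5)·((x5')')'
= (x5·x1+x1'·x5)·((x5')')'
= (x5·x1+x1'·x5)·x5'
= x5·x5'
= 0

contradiction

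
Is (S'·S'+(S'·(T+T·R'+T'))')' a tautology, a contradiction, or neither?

contradiction

(S'·S'+(S'·(T+T·R'+T'))')'
= (S'·S'+(S'·(T+T'))')'   [absorption]
= (S'+(S'·(T+T'))')'   [idempotence]
= (S'+(S')')'   [complement / identity]
= S·S'   [De Morgan]
= 0   [complement]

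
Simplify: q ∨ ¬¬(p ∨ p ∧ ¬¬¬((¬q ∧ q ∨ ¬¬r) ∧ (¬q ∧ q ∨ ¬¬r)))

q ∨ p

q ∨ ¬¬(p ∨ p ∧ ¬¬¬((¬q ∧ q ∨ ¬¬r) ∧ (¬q ∧ q ∨ ¬¬r)))
= q ∨ ¬¬(p ∨ p ∧ ¬((¬q ∧ q ∨ ¬¬r) ∧ (¬q ∧ q ∨ ¬¬r)))
= q ∨ ¬¬(p ∨ p ∧ ¬(¬q ∧ q ∨ ¬¬r))
= q ∨ ¬¬(p ∨ p ∧ ¬(¬q ∧ q ∨ r))
= q ∨ ¬¬(p ∨ p ∧ ¬r)
= q ∨ ¬¬p
= q ∨ p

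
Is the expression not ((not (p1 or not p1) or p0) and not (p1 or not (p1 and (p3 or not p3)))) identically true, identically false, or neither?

identically true

not ((not (p1 or not p1) or p0) and not (p1 or not (p1 and (p3 or not p3))))
= not ((not (p1 or not p1) or p0) and not (p1 or not p1))
= not not (p1 or not p1)
= p1 or not p1
= True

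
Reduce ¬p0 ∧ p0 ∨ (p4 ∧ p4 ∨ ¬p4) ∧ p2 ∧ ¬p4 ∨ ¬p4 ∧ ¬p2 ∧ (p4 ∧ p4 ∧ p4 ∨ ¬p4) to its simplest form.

¬p0 ∧ p0 ∨ (p4 ∧ p4 ∨ ¬p4) ∧ p2 ∧ ¬p4 ∨ ¬p4 ∧ ¬p2 ∧ (p4 ∧ p4 ∧ p4 ∨ ¬p4)
= ¬p0 ∧ p0 ∨ (p4 ∧ p4 ∨ ¬p4) ∧ p2 ∧ ¬p4 ∨ ¬p4 ∧ ¬p2 ∧ (p4 ∧ p4 ∨ ¬p4)   (idempotence)
= ¬p0 ∧ p0 ∨ (p2 ∧ ¬p4 ∨ ¬p4 ∧ ¬p2) ∧ (p4 ∧ p4 ∨ ¬p4)   (distribution)
= ¬p0 ∧ p0 ∨ (p2 ∧ ¬p4 ∨ ¬p4 ∧ ¬p2) ∧ (p4 ∨ ¬p4)   (idempotence)
= ¬p0 ∧ p0 ∨ ¬p4 ∧ (p4 ∨ ¬p4)   (distribution)
= ¬p0 ∧ p0 ∨ ¬p4   (complement / identity)
= ¬p4   (complement / identity)

¬p4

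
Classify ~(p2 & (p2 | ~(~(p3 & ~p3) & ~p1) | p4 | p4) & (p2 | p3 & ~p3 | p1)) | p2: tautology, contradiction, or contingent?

tautology

~(p2 & (p2 | ~(~(p3 & ~p3) & ~p1) | p4 | p4) & (p2 | p3 & ~p3 | p1)) | p2
= ~(p2 & (p2 | ~(~(p3 & ~p3) & ~p1) | p4) & (p2 | p3 & ~p3 | p1)) | p2   [idempotence]
= ~(p2 & (p2 | p3 & ~p3 | p1 | p4) & (p2 | p3 & ~p3 | p1)) | p2   [De Morgan]
= ~(p2 & (p2 | p3 & ~p3 | p1)) | p2   [absorption]
= ~(p2 & (p2 | p1)) | p2   [complement / identity]
= ~p2 | p2   [absorption]
= 1   [complement]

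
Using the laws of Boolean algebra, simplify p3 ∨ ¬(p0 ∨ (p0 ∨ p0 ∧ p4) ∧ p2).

p3 ∨ ¬(p0 ∨ (p0 ∨ p0 ∧ p4) ∧ p2)
= p3 ∨ ¬(p0 ∨ p0 ∧ p2)   — absorption
= p3 ∨ ¬p0   — absorption

p3 ∨ ¬p0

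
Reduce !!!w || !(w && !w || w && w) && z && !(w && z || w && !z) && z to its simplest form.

!w

!!!w || !(w && !w || w && w) && z && !(w && z || w && !z) && z
= !!!w || !w && z && !(w && z || w && !z) && z   (distribution)
= !w || !w && z && !(w && z || w && !z) && z   (double negation)
= !w || !w && z && !w && z   (distribution)
= !w || !w && z   (idempotence)
= !w   (absorption)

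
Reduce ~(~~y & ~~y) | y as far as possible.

1

~(~~y & ~~y) | y
= ~~~y | y   [idempotence]
= ~y | y   [double negation]
= 1   [complement]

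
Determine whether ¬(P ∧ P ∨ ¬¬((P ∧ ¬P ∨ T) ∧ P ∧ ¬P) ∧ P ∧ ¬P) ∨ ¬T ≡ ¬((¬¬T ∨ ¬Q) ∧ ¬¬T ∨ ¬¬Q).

No

E1: ¬(P ∧ P ∨ ¬¬((P ∧ ¬P ∨ T) ∧ P ∧ ¬P) ∧ P ∧ ¬P) ∨ ¬T
    = ¬(P ∧ P ∨ ¬¬(P ∧ ¬P) ∧ P ∧ ¬P) ∨ ¬T   (absorption)
    = ¬(P ∧ P ∨ P ∧ ¬P ∧ P ∧ ¬P) ∨ ¬T   (double negation)
    = ¬(P ∧ P ∨ P ∧ ¬P) ∨ ¬T   (idempotence)
    = ¬P ∨ ¬T   (distribution)
E2: ¬((¬¬T ∨ ¬Q) ∧ ¬¬T ∨ ¬¬Q)
    = ¬(¬¬T ∨ ¬¬Q)   (absorption)
    = ¬T ∧ ¬Q   (De Morgan)
These differ: at P=0, Q=1, T=0, E1 = 1 but E2 = 0.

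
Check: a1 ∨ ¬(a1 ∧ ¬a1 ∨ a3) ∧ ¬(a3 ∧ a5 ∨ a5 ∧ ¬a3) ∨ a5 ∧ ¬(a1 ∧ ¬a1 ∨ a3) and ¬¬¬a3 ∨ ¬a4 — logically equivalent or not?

No

E1: a1 ∨ ¬(a1 ∧ ¬a1 ∨ a3) ∧ ¬(a3 ∧ a5 ∨ a5 ∧ ¬a3) ∨ a5 ∧ ¬(a1 ∧ ¬a1 ∨ a3)
    = a1 ∨ ¬(a1 ∧ ¬a1 ∨ a3) ∧ ¬a5 ∨ a5 ∧ ¬(a1 ∧ ¬a1 ∨ a3)   — distribution
    = a1 ∨ ¬(a1 ∧ ¬a1 ∨ a3)   — distribution
    = a1 ∨ ¬a3   — complement / identity
E2: ¬¬¬a3 ∨ ¬a4
    = ¬a3 ∨ ¬a4   — double negation
These differ: at a1=1, a3=1, a4=1, a5=1, E1 = 1 but E2 = 0.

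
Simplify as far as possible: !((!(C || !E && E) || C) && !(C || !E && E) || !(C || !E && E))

!((!(C || !E && E) || C) && !(C || !E && E) || !(C || !E && E))
= !(!(C || !E && E) || !(C || !E && E))   (absorption)
= !!(C || !E && E)   (idempotence)
= C || !E && E   (double negation)
= C   (complement / identity)

C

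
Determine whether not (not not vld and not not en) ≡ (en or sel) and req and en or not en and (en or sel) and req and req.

No

E1: not (not not vld and not not en)
    = not vld or not en   [De Morgan]
E2: (en or sel) and req and en or not en and (en or sel) and req and req
    = (en or sel) and req and en or not en and (en or sel) and req   [idempotence]
    = (en or sel) and req   [distribution]
These differ: at en=0, req=0, sel=0, vld=0, E1 = 1 but E2 = 0.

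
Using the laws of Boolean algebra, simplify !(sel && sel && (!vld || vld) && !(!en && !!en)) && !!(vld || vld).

!sel && vld

!(sel && sel && (!vld || vld) && !(!en && !!en)) && !!(vld || vld)
= !(sel && sel && (!vld || vld) && (en || !en)) && !!(vld || vld)
= !(sel && sel && (!vld || vld) && (en || !en)) && (vld || vld)
= !(sel && (!vld || vld) && (en || !en)) && (vld || vld)
= !(sel && (en || !en)) && (vld || vld)
= !(sel && (en || !en)) && vld
= !sel && vld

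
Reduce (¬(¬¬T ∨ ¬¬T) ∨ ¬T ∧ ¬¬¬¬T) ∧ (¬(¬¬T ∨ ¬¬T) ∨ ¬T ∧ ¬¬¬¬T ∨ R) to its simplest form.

¬T

(¬(¬¬T ∨ ¬¬T) ∨ ¬T ∧ ¬¬¬¬T) ∧ (¬(¬¬T ∨ ¬¬T) ∨ ¬T ∧ ¬¬¬¬T ∨ R)
= ¬(¬¬T ∨ ¬¬T) ∨ ¬T ∧ ¬¬¬¬T   — absorption
= ¬T ∧ ¬T ∨ ¬T ∧ ¬¬¬¬T   — De Morgan
= ¬T ∧ ¬T ∨ ¬T ∧ ¬¬T   — double negation
= ¬T ∧ ¬T ∨ ¬T ∧ T   — double negation
= ¬T   — distribution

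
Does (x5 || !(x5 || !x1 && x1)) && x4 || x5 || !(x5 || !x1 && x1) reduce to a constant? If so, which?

(x5 || !(x5 || !x1 && x1)) && x4 || x5 || !(x5 || !x1 && x1)
= x5 || !(x5 || !x1 && x1)
= x5 || !x5
= true

yes, True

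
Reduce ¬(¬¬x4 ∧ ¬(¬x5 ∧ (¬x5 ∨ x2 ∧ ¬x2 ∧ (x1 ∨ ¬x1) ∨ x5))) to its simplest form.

¬x4 ∨ ¬x5

¬(¬¬x4 ∧ ¬(¬x5 ∧ (¬x5 ∨ x2 ∧ ¬x2 ∧ (x1 ∨ ¬x1) ∨ x5)))
= ¬(¬¬x4 ∧ ¬(¬x5 ∧ (¬x5 ∨ x2 ∧ ¬x2 ∨ x5)))   (complement / identity)
= ¬(¬¬x4 ∧ ¬(¬x5 ∧ (¬x5 ∨ x5)))   (complement / identity)
= ¬x4 ∨ ¬x5 ∧ (¬x5 ∨ x5)   (De Morgan)
= ¬x4 ∨ ¬x5   (complement / identity)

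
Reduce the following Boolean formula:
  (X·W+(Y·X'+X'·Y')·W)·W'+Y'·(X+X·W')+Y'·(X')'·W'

Y'·X

(X·W+(Y·X'+X'·Y')·W)·W'+Y'·(X+X·W')+Y'·(X')'·W'
= (X·W+X'·W)·W'+Y'·(X+X·W')+Y'·(X')'·W'   (distribution)
= (X·W+X'·W)·W'+Y'·(X+X·W')+Y'·X·W'   (double negation)
= W·W'+Y'·(X+X·W')+Y'·X·W'   (distribution)
= W·W'+Y'·X+Y'·X·W'   (absorption)
= Y'·X+Y'·X·W'   (complement / identity)
= Y'·X   (absorption)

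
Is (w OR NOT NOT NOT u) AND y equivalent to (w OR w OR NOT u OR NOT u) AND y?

E1: (w OR NOT NOT NOT u) AND y
    = (w OR NOT u) AND y   [double negation]
E2: (w OR w OR NOT u OR NOT u) AND y
    = (w OR w OR NOT u) AND y   [idempotence]
    = (w OR NOT u) AND y   [idempotence]
Both reduce to (w OR NOT u) AND y, so they are equivalent.

Yes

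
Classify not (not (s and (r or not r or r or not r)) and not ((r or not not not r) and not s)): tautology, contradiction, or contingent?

tautology

not (not (s and (r or not r or r or not r)) and not ((r or not not not r) and not s))
= not (not (s and (r or not r)) and not ((r or not not not r) and not s))   — idempotence
= not (not (s and (r or not r)) and not ((r or not r) and not s))   — double negation
= s and (r or not r) or (r or not r) and not s   — De Morgan
= r or not r   — distribution
= True   — complement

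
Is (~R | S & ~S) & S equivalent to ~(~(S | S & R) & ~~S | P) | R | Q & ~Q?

No

E1: (~R | S & ~S) & S
    = ~R & S   [complement / identity]
E2: ~(~(S | S & R) & ~~S | P) | R | Q & ~Q
    = ~(~(S | S & R) & ~~S | P) | R   [complement / identity]
    = ~(~S & ~~S | P) | R   [absorption]
    = ~(~S & S | P) | R   [double negation]
    = ~P | R   [complement / identity]
These differ: at P=0, Q=0, R=1, S=0, E1 = 0 but E2 = 1.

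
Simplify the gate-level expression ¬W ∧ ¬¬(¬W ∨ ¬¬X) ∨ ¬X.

¬W ∧ ¬¬(¬W ∨ ¬¬X) ∨ ¬X
= ¬W ∧ (¬W ∨ ¬¬X) ∨ ¬X   (double negation)
= ¬W ∧ (¬W ∨ X) ∨ ¬X   (double negation)
= ¬W ∨ ¬X   (absorption)

¬W ∨ ¬X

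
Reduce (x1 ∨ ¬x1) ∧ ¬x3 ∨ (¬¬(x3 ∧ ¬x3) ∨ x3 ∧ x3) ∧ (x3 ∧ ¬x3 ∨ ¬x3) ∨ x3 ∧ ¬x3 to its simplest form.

(x1 ∨ ¬x1) ∧ ¬x3 ∨ (¬¬(x3 ∧ ¬x3) ∨ x3 ∧ x3) ∧ (x3 ∧ ¬x3 ∨ ¬x3) ∨ x3 ∧ ¬x3
= (x1 ∨ ¬x1) ∧ ¬x3 ∨ (x3 ∧ ¬x3 ∨ x3 ∧ x3) ∧ (x3 ∧ ¬x3 ∨ ¬x3) ∨ x3 ∧ ¬x3   — double negation
= (x1 ∨ ¬x1) ∧ ¬x3 ∨ (x3 ∧ ¬x3 ∨ x3 ∧ x3) ∧ (x3 ∧ ¬x3 ∨ ¬x3)   — complement / identity
= ¬x3 ∨ (x3 ∧ ¬x3 ∨ x3 ∧ x3) ∧ (x3 ∧ ¬x3 ∨ ¬x3)   — complement / identity
= ¬x3 ∨ (x3 ∧ ¬x3 ∨ x3 ∧ x3) ∧ ¬x3   — complement / identity
= ¬x3 ∨ x3 ∧ ¬x3   — distribution
= ¬x3   — complement / identity

¬x3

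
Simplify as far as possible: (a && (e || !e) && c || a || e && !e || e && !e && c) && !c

(a && (e || !e) && c || a || e && !e || e && !e && c) && !c
= (a && (e || !e) && c || a || e && !e) && !c   — absorption
= (a && c || a || e && !e) && !c   — complement / identity
= (a && c || a) && !c   — complement / identity
= a && !c   — absorption

a && !c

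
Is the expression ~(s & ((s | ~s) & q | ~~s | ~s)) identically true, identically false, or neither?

neither

~(s & ((s | ~s) & q | ~~s | ~s))
= ~(s & ((s | ~s) & q | s | ~s))   [double negation]
= ~(s & (s | ~s))   [absorption]
= ~s   [complement / identity]
This depends on s, so it is not a constant.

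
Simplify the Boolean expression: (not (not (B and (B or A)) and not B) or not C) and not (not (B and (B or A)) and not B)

(not (not (B and (B or A)) and not B) or not C) and not (not (B and (B or A)) and not B)
= not (not (B and (B or A)) and not B)   — absorption
= not (not B and not B)   — absorption
= B or B   — De Morgan
= B   — idempotence

B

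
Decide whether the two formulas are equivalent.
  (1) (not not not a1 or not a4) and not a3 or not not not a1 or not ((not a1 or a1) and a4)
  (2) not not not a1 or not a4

Yes

E1: (not not not a1 or not a4) and not a3 or not not not a1 or not ((not a1 or a1) and a4)
    = (not not not a1 or not a4) and not a3 or not not not a1 or not a4   — complement / identity
    = not not not a1 or not a4   — absorption
    = not a1 or not a4   — double negation
E2: not not not a1 or not a4
    = not a1 or not a4   — double negation
Both reduce to not a1 or not a4, so they are equivalent.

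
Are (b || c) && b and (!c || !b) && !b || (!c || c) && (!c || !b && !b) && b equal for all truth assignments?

No

E1: (b || c) && b
    = b   — absorption
E2: (!c || !b) && !b || (!c || c) && (!c || !b && !b) && b
    = (!c || !b) && !b || (!c || c) && (!c || !b) && b   — idempotence
    = (!c || !b) && !b || (!c || !b) && b   — complement / identity
    = !c || !b   — distribution
These differ: at b=0, c=1, E1 = 0 but E2 = 1.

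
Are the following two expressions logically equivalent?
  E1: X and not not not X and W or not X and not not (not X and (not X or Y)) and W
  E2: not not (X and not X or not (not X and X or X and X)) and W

Yes

E1: X and not not not X and W or not X and not not (not X and (not X or Y)) and W
    = X and not not not X and W or not X and not not not X and W
    = not not not X and W
    = not X and W
E2: not not (X and not X or not (not X and X or X and X)) and W
    = not not not (not X and X or X and X) and W
    = not not not X and W
    = not X and W
Both reduce to not X and W, so they are equivalent.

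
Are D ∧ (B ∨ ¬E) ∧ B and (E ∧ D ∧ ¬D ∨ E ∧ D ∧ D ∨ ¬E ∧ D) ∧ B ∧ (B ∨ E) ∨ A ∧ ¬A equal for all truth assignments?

E1: D ∧ (B ∨ ¬E) ∧ B
    = D ∧ B   [absorption]
E2: (E ∧ D ∧ ¬D ∨ E ∧ D ∧ D ∨ ¬E ∧ D) ∧ B ∧ (B ∨ E) ∨ A ∧ ¬A
    = (E ∧ D ∨ ¬E ∧ D) ∧ B ∧ (B ∨ E) ∨ A ∧ ¬A   [distribution]
    = D ∧ B ∧ (B ∨ E) ∨ A ∧ ¬A   [distribution]
    = D ∧ B ∧ (B ∨ E)   [complement / identity]
    = D ∧ B   [absorption]
Both reduce to D ∧ B, so they are equivalent.

Yes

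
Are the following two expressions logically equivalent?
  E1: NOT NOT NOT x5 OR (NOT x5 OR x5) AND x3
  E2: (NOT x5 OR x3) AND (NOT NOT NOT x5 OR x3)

E1: NOT NOT NOT x5 OR (NOT x5 OR x5) AND x3
    = NOT x5 OR (NOT x5 OR x5) AND x3   — double negation
    = NOT x5 OR x3   — complement / identity
E2: (NOT x5 OR x3) AND (NOT NOT NOT x5 OR x3)
    = (NOT x5 OR x3) AND (NOT x5 OR x3)   — double negation
    = NOT x5 OR x3   — idempotence
Both reduce to NOT x5 OR x3, so they are equivalent.

Yes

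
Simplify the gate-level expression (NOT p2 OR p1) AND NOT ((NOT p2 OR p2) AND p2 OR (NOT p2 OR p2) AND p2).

(NOT p2 OR p1) AND NOT ((NOT p2 OR p2) AND p2 OR (NOT p2 OR p2) AND p2)
= (NOT p2 OR p1) AND NOT ((NOT p2 OR p2) AND p2)   (idempotence)
= (NOT p2 OR p1) AND NOT p2   (complement / identity)
= NOT p2   (absorption)

NOT p2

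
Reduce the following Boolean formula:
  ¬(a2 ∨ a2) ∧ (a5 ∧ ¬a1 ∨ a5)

¬(a2 ∨ a2) ∧ (a5 ∧ ¬a1 ∨ a5)
= ¬(a2 ∨ a2) ∧ a5   [absorption]
= ¬a2 ∧ a5   [idempotence]

¬a2 ∧ a5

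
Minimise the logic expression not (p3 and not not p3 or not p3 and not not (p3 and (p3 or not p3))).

not (p3 and not not p3 or not p3 and not not (p3 and (p3 or not p3)))
= not (p3 and p3 or not p3 and not not (p3 and (p3 or not p3)))
= not (p3 and p3 or not p3 and not not p3)
= not (p3 and p3 or not p3 and p3)
= not p3

not p3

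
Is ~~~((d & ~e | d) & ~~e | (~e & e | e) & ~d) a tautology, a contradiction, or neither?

~~~((d & ~e | d) & ~~e | (~e & e | e) & ~d)
= ~~~(d & ~~e | (~e & e | e) & ~d)   [absorption]
= ~~~(d & ~~e | e & ~d)   [complement / identity]
= ~(d & ~~e | e & ~d)   [double negation]
= ~(d & e | e & ~d)   [double negation]
= ~e   [distribution]
This depends on e, so it is not a constant.

neither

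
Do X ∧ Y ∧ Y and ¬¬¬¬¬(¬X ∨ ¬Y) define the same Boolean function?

Yes

E1: X ∧ Y ∧ Y
    = X ∧ Y
E2: ¬¬¬¬¬(¬X ∨ ¬Y)
    = ¬¬¬¬(X ∧ Y)
    = ¬¬(X ∧ Y)
    = X ∧ Y
Both reduce to X ∧ Y, so they are equivalent.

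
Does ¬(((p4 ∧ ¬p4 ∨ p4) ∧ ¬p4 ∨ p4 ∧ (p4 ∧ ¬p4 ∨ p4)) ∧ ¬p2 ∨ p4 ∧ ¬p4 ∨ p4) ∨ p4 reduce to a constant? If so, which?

¬(((p4 ∧ ¬p4 ∨ p4) ∧ ¬p4 ∨ p4 ∧ (p4 ∧ ¬p4 ∨ p4)) ∧ ¬p2 ∨ p4 ∧ ¬p4 ∨ p4) ∨ p4
= ¬((p4 ∧ ¬p4 ∨ p4) ∧ ¬p2 ∨ p4 ∧ ¬p4 ∨ p4) ∨ p4   — distribution
= ¬(p4 ∧ ¬p4 ∨ p4) ∨ p4   — absorption
= ¬p4 ∨ p4   — complement / identity
= True   — complement

yes, True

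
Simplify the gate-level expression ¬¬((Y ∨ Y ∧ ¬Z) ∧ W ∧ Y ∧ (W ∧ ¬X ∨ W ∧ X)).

Y ∧ W

¬¬((Y ∨ Y ∧ ¬Z) ∧ W ∧ Y ∧ (W ∧ ¬X ∨ W ∧ X))
= ¬¬((Y ∨ Y ∧ ¬Z) ∧ W ∧ Y ∧ W)
= (Y ∨ Y ∧ ¬Z) ∧ W ∧ Y ∧ W
= Y ∧ W ∧ Y ∧ W
= Y ∧ W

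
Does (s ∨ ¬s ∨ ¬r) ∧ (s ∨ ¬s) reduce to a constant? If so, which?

yes, True

(s ∨ ¬s ∨ ¬r) ∧ (s ∨ ¬s)
= s ∨ ¬s
= True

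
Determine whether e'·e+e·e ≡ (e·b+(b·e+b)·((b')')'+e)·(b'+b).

E1: e'·e+e·e
    = e   [distribution]
E2: (e·b+(b·e+b)·((b')')'+e)·(b'+b)
    = (e·b+(b·e+b)·b'+e)·(b'+b)   [double negation]
    = e·b+(b·e+b)·b'+e   [complement / identity]
    = e·b+b·b'+e   [absorption]
    = e·b+e   [complement / identity]
    = e   [absorption]
Both reduce to e, so they are equivalent.

Yes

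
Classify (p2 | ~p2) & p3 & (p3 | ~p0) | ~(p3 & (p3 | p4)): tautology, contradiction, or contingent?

(p2 | ~p2) & p3 & (p3 | ~p0) | ~(p3 & (p3 | p4))
= p3 & (p3 | ~p0) | ~(p3 & (p3 | p4))   — complement / identity
= p3 & (p3 | ~p0) | ~p3   — absorption
= p3 | ~p3   — absorption
= 1   — complement

tautology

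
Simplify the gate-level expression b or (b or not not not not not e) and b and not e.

b or (b or not not not not not e) and b and not e
= b or (b or not not not e) and b and not e   (double negation)
= b or (b or not e) and b and not e   (double negation)
= b or b and not e   (absorption)
= b   (absorption)

b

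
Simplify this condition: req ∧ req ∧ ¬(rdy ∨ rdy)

req ∧ ¬rdy

req ∧ req ∧ ¬(rdy ∨ rdy)
= req ∧ ¬(rdy ∨ rdy)   — idempotence
= req ∧ ¬rdy   — idempotence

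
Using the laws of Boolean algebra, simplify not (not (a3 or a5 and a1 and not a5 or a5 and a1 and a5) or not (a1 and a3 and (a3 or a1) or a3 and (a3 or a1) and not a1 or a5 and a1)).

not (not (a3 or a5 and a1 and not a5 or a5 and a1 and a5) or not (a1 and a3 and (a3 or a1) or a3 and (a3 or a1) and not a1 or a5 and a1))
= not (not (a3 or a5 and a1) or not (a1 and a3 and (a3 or a1) or a3 and (a3 or a1) and not a1 or a5 and a1))   (distribution)
= not (not (a3 or a5 and a1) or not (a3 and (a3 or a1) or a5 and a1))   (distribution)
= not (not (a3 or a5 and a1) or not (a3 or a5 and a1))   (absorption)
= (a3 or a5 and a1) and (a3 or a5 and a1)   (De Morgan)
= a3 or a5 and a1   (idempotence)

a3 or a5 and a1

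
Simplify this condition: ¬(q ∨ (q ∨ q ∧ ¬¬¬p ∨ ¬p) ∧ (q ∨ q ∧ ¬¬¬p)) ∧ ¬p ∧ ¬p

¬(q ∨ (q ∨ q ∧ ¬¬¬p ∨ ¬p) ∧ (q ∨ q ∧ ¬¬¬p)) ∧ ¬p ∧ ¬p
= ¬(q ∨ q ∨ q ∧ ¬¬¬p) ∧ ¬p ∧ ¬p   [absorption]
= ¬(q ∨ q ∨ q ∧ ¬p) ∧ ¬p ∧ ¬p   [double negation]
= ¬(q ∨ q) ∧ ¬p ∧ ¬p   [absorption]
= ¬(q ∨ q) ∧ ¬p   [idempotence]
= ¬q ∧ ¬p   [idempotence]

¬q ∧ ¬p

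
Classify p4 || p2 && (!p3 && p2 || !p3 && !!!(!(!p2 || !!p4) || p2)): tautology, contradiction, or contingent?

p4 || p2 && (!p3 && p2 || !p3 && !!!(!(!p2 || !!p4) || p2))
= p4 || p2 && (!p3 && p2 || !p3 && !(!(!p2 || !!p4) || p2))   — double negation
= p4 || p2 && (!p3 && p2 || !p3 && !(p2 && !p4 || p2))   — De Morgan
= p4 || p2 && (!p3 && p2 || !p3 && !p2)   — absorption
= p4 || p2 && !p3   — distribution
This depends on p2, p3, p4, so it is not a constant.

contingent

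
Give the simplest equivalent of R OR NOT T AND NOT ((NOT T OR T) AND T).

R OR NOT T AND NOT ((NOT T OR T) AND T)
= R OR NOT T AND NOT T
= R OR NOT T

R OR NOT T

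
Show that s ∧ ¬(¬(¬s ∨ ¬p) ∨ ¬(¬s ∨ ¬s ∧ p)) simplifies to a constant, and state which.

s ∧ ¬(¬(¬s ∨ ¬p) ∨ ¬(¬s ∨ ¬s ∧ p))
= s ∧ (¬s ∨ ¬p) ∧ (¬s ∨ ¬s ∧ p)   — De Morgan
= s ∧ (¬s ∨ ¬p) ∧ ¬s   — absorption
= s ∧ ¬s   — absorption
= False   — complement

False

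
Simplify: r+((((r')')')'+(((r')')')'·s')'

1

r+((((r')')')'+(((r')')')'·s')'
= r+((((r')')')')'   — absorption
= r+((r')')'   — double negation
= r+r'   — double negation
= 1   — complement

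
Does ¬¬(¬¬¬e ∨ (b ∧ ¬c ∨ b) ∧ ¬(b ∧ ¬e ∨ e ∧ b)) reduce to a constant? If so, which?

¬¬(¬¬¬e ∨ (b ∧ ¬c ∨ b) ∧ ¬(b ∧ ¬e ∨ e ∧ b))
= ¬¬(¬e ∨ (b ∧ ¬c ∨ b) ∧ ¬(b ∧ ¬e ∨ e ∧ b))   (double negation)
= ¬¬(¬e ∨ b ∧ ¬(b ∧ ¬e ∨ e ∧ b))   (absorption)
= ¬¬(¬e ∨ b ∧ ¬b)   (distribution)
= ¬¬¬e   (complement / identity)
= ¬e   (double negation)
This depends on e, so it is not a constant.

no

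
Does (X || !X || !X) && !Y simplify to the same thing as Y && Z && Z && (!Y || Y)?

No

E1: (X || !X || !X) && !Y
    = (X || !X) && !Y   [idempotence]
    = !Y   [complement / identity]
E2: Y && Z && Z && (!Y || Y)
    = Y && Z && Z   [complement / identity]
    = Y && Z   [idempotence]
These differ: at X=0, Y=0, Z=0, E1 = 1 but E2 = 0.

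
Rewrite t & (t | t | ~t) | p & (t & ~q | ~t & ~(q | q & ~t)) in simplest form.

t | p & ~q

t & (t | t | ~t) | p & (t & ~q | ~t & ~(q | q & ~t))
= t & (t | ~t) | p & (t & ~q | ~t & ~(q | q & ~t))   [idempotence]
= t | p & (t & ~q | ~t & ~(q | q & ~t))   [complement / identity]
= t | p & (t & ~q | ~t & ~q)   [absorption]
= t | p & ~q   [distribution]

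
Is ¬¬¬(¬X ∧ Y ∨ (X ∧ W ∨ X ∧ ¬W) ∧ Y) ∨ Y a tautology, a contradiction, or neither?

¬¬¬(¬X ∧ Y ∨ (X ∧ W ∨ X ∧ ¬W) ∧ Y) ∨ Y
= ¬¬¬(¬X ∧ Y ∨ X ∧ Y) ∨ Y   [distribution]
= ¬(¬X ∧ Y ∨ X ∧ Y) ∨ Y   [double negation]
= ¬Y ∨ Y   [distribution]
= True   [complement]

tautology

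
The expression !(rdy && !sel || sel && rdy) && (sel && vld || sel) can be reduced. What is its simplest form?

!(rdy && !sel || sel && rdy) && (sel && vld || sel)
= !((!sel || sel) && rdy) && (sel && vld || sel)   [distribution]
= !((!sel || sel) && rdy) && sel   [absorption]
= !rdy && sel   [complement / identity]

!rdy && sel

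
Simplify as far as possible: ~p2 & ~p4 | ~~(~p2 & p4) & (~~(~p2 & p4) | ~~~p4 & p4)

~p2 & ~p4 | ~~(~p2 & p4) & (~~(~p2 & p4) | ~~~p4 & p4)
= ~p2 & ~p4 | ~~(~p2 & p4) & (~~(~p2 & p4) | ~p4 & p4)   (double negation)
= ~p2 & ~p4 | ~~(~p2 & p4) & ~~(~p2 & p4)   (complement / identity)
= ~p2 & ~p4 | ~~(~p2 & p4)   (idempotence)
= ~p2 & ~p4 | ~p2 & p4   (double negation)
= ~p2   (distribution)

~p2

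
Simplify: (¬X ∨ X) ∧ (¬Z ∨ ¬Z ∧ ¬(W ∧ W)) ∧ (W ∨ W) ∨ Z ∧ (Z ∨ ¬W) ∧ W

W

(¬X ∨ X) ∧ (¬Z ∨ ¬Z ∧ ¬(W ∧ W)) ∧ (W ∨ W) ∨ Z ∧ (Z ∨ ¬W) ∧ W
= (¬X ∨ X) ∧ (¬Z ∨ ¬Z ∧ ¬(W ∧ W)) ∧ W ∨ Z ∧ (Z ∨ ¬W) ∧ W   [idempotence]
= (¬X ∨ X) ∧ (¬Z ∨ ¬Z ∧ ¬W) ∧ W ∨ Z ∧ (Z ∨ ¬W) ∧ W   [idempotence]
= (¬X ∨ X) ∧ ¬Z ∧ W ∨ Z ∧ (Z ∨ ¬W) ∧ W   [absorption]
= ¬Z ∧ W ∨ Z ∧ (Z ∨ ¬W) ∧ W   [complement / identity]
= ¬Z ∧ W ∨ Z ∧ W   [absorption]
= W   [distribution]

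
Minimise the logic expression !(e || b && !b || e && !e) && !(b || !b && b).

!e && !b

!(e || b && !b || e && !e) && !(b || !b && b)
= !(e || e && !e) && !(b || !b && b)   [complement / identity]
= !(e || e && !e) && !b   [complement / identity]
= !e && !b   [complement / identity]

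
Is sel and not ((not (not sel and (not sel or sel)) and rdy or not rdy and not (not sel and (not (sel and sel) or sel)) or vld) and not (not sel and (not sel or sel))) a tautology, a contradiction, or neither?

sel and not ((not (not sel and (not sel or sel)) and rdy or not rdy and not (not sel and (not (sel and sel) or sel)) or vld) and not (not sel and (not sel or sel)))
= sel and not ((not (not sel and (not sel or sel)) and rdy or not rdy and not (not sel and (not sel or sel)) or vld) and not (not sel and (not sel or sel)))   (idempotence)
= sel and not ((not (not sel and (not sel or sel)) or vld) and not (not sel and (not sel or sel)))   (distribution)
= sel and not not (not sel and (not sel or sel))   (absorption)
= sel and not not not sel   (complement / identity)
= sel and not sel   (double negation)
= False   (complement)

contradiction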